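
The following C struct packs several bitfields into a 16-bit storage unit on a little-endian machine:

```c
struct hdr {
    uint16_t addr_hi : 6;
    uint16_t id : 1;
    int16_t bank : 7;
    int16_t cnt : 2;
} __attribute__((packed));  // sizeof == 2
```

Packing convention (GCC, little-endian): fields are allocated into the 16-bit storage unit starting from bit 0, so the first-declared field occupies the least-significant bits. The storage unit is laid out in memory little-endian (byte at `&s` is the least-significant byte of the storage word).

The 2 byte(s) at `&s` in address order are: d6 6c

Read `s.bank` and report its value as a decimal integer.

-39

[0]=0xd6 [1]=0x6c (little-endian) → word 0x6cd6
addr_hi:6 @ bit 0 → (0x6cd6>>0)&0x3f = 0x16
id:1 @ bit 6 → (0x6cd6>>6)&0x1 = 0x1
bank:7 @ bit 7 → (0x6cd6>>7)&0x7f = 0x59  ←
cnt:2 @ bit 14 → (0x6cd6>>14)&0x3 = 0x1
bank signed 7b, MSB=1: 89 - 128 = -39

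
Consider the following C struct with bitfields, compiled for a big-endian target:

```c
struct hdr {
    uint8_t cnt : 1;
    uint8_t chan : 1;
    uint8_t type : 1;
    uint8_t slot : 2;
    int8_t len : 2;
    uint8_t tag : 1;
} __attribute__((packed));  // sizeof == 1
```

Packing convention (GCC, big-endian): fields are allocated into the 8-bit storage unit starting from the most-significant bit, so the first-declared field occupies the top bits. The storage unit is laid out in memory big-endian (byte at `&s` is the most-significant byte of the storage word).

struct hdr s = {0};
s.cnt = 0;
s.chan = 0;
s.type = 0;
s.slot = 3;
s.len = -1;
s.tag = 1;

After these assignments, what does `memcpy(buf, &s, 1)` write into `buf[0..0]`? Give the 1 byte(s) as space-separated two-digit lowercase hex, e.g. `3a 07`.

1f

[7+:1] cnt=0 & 0x1 = 0x0; word=0x00
[6+:1] chan=0 & 0x1 = 0x0; word=0x00
[5+:1] type=0 & 0x1 = 0x0; word=0x00
[3+:2] slot=3 & 0x3 = 0x3; word=0x18
[1+:2] len=-1 & 0x3 = 0x3; word=0x1e
[0+:1] tag=1 & 0x1 = 0x1; word=0x1f
word = 0x1f → big-endian bytes:
  [0]=0x1f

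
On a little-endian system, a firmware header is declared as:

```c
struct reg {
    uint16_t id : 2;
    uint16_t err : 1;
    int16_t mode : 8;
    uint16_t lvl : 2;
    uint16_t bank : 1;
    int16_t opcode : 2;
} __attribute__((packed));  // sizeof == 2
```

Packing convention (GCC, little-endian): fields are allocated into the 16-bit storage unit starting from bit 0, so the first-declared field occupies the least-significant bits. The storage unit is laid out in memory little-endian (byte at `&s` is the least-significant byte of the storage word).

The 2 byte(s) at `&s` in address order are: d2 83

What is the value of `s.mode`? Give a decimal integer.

[0]=0xd2 [1]=0x83 (little-endian) → word 0x83d2
id [0+:2] = (word>>0) & 0x3 = 2
err [2+:1] = (word>>2) & 0x1 = 0
mode [3+:8] = (word>>3) & 0xff = 122  ←
lvl [11+:2] = (word>>11) & 0x3 = 0
bank [13+:1] = (word>>13) & 0x1 = 0
opcode [14+:2] = (word>>14) & 0x3 = 2
mode signed 8b, MSB=0: value = 122

122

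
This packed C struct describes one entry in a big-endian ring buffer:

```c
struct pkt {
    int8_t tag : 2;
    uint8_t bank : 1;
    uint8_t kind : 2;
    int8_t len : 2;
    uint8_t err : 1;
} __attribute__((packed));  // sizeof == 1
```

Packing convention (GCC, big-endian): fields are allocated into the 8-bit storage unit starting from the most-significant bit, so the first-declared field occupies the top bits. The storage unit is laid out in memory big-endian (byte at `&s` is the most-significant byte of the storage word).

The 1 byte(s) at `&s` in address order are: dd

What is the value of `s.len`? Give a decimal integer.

-2

[0]=0xdd (big-endian) → word 0xdd
tag [6+:2] = (word>>6) & 0x3 = 3
bank [5+:1] = (word>>5) & 0x1 = 0
kind [3+:2] = (word>>3) & 0x3 = 3
len [1+:2] = (word>>1) & 0x3 = 2  ←
err [0+:1] = (word>>0) & 0x1 = 1
len signed 2b, MSB=1: 2 - 4 = -2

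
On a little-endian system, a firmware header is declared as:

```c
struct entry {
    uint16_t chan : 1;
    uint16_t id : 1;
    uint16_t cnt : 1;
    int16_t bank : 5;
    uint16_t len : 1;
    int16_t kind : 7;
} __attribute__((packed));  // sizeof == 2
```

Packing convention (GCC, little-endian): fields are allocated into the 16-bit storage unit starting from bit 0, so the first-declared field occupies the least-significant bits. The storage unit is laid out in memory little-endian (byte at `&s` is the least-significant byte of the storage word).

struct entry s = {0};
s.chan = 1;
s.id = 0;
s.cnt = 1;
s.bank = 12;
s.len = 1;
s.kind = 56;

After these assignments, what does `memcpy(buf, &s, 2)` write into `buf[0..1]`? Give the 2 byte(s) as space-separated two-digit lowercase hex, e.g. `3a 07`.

65 71

chan (1b) val=1 bits=0x1 at bit 0: 0x0001
id (1b) val=0 bits=0x0 at bit 1: 0x0001
cnt (1b) val=1 bits=0x1 at bit 2: 0x0005
bank (5b) val=12 bits=0xc at bit 3: 0x0065
len (1b) val=1 bits=0x1 at bit 8: 0x0165
kind (7b) val=56 bits=0x38 at bit 9: 0x7165
word = 0x7165 → little-endian bytes:
  [0]=0x65  [1]=0x71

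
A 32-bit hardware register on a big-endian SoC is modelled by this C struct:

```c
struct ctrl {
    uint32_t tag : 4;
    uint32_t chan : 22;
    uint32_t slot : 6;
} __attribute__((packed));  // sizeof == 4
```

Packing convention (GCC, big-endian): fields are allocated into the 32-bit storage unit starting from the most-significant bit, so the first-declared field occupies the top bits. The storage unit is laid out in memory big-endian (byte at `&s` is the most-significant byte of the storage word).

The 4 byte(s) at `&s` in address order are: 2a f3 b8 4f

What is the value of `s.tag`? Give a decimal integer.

2

[0]=0x2a [1]=0xf3 [2]=0xb8 [3]=0x4f (big-endian) → word 0x2af3b84f
tag [28+:4] = (word>>28) & 0xf = 2  ←
chan [6+:22] = (word>>6) & 0x3fffff = 2871009
slot [0+:6] = (word>>0) & 0x3f = 15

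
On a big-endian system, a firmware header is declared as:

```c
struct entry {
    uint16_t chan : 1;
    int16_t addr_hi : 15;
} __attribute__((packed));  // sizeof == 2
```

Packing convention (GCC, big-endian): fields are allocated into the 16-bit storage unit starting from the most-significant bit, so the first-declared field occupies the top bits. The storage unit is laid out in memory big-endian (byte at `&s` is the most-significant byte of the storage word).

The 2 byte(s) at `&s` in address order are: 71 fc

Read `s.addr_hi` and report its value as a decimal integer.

-3588

[0]=0x71 [1]=0xfc (big-endian) → word 0x71fc
chan [15+:1] = (word>>15) & 0x1 = 0
addr_hi [0+:15] = (word>>0) & 0x7fff = 29180  ←
addr_hi signed 15b, MSB=1: 29180 - 32768 = -3588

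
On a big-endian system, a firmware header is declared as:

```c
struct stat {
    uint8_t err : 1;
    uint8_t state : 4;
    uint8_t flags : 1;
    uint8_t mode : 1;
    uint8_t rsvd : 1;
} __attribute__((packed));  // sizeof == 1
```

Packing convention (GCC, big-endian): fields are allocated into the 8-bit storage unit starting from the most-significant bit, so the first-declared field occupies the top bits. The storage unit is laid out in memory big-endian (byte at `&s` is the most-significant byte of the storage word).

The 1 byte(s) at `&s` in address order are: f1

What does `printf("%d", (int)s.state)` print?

[0]=0xf1 (big-endian) → word 0xf1
err:1 @ bit 7 → (0xf1>>7)&0x1 = 0x1
state:4 @ bit 3 → (0xf1>>3)&0xf = 0xe  ←
flags:1 @ bit 2 → (0xf1>>2)&0x1 = 0x0
mode:1 @ bit 1 → (0xf1>>1)&0x1 = 0x0
rsvd:1 @ bit 0 → (0xf1>>0)&0x1 = 0x1

14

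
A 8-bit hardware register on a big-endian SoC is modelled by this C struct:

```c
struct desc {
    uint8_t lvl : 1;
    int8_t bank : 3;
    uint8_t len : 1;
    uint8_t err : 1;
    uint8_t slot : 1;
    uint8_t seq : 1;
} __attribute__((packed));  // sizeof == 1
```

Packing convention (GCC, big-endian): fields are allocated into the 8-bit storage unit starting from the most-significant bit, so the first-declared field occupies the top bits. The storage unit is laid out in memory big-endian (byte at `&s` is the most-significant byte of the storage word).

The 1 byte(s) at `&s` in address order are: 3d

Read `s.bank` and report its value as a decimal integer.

3

[0]=0x3d (big-endian) → word 0x3d
lvl:1 @ bit 7 → (0x3d>>7)&0x1 = 0x0
bank:3 @ bit 4 → (0x3d>>4)&0x7 = 0x3  ←
len:1 @ bit 3 → (0x3d>>3)&0x1 = 0x1
err:1 @ bit 2 → (0x3d>>2)&0x1 = 0x1
slot:1 @ bit 1 → (0x3d>>1)&0x1 = 0x0
seq:1 @ bit 0 → (0x3d>>0)&0x1 = 0x1
bank signed 3b, MSB=0: value = 3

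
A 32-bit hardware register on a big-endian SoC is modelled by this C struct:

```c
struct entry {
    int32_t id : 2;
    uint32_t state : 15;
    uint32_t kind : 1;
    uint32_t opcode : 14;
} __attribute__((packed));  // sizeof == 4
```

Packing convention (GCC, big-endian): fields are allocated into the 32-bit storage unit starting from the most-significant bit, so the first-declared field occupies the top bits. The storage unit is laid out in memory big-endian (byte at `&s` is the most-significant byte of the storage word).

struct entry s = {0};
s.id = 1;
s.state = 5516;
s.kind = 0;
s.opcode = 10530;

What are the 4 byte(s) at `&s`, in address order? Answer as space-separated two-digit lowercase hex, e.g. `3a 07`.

4a c6 29 22

id:2 = 1 → 0x1 << 30 → word 0x40000000
state:15 = 5516 → 0x158c << 15 → word 0x4ac60000
kind:1 = 0 → 0x0 << 14 → word 0x4ac60000
opcode:14 = 10530 → 0x2922 << 0 → word 0x4ac62922
word = 0x4ac62922 → big-endian bytes:
  [0]=0x4a  [1]=0xc6  [2]=0x29  [3]=0x22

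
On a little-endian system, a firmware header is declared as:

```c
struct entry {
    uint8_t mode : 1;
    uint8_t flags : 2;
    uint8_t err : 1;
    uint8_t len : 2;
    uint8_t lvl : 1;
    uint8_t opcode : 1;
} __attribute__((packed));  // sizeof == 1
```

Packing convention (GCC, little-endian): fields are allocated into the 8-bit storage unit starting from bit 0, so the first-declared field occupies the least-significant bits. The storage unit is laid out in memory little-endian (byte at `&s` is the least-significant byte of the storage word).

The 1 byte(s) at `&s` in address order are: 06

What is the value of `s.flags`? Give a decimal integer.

[0]=0x06 (little-endian) → word 0x06
mode:1 @ bit 0 → (0x06>>0)&0x1 = 0x0
flags:2 @ bit 1 → (0x06>>1)&0x3 = 0x3  ←
err:1 @ bit 3 → (0x06>>3)&0x1 = 0x0
len:2 @ bit 4 → (0x06>>4)&0x3 = 0x0
lvl:1 @ bit 6 → (0x06>>6)&0x1 = 0x0
opcode:1 @ bit 7 → (0x06>>7)&0x1 = 0x0

3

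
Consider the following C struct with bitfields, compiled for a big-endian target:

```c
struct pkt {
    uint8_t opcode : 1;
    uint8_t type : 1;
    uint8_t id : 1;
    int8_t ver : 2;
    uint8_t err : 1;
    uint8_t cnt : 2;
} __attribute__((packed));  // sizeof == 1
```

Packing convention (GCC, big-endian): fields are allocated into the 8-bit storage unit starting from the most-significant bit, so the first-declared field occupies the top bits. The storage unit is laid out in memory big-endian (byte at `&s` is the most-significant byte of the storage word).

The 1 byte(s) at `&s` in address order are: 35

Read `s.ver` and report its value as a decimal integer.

[0]=0x35 (big-endian) → word 0x35
opcode:1 @ bit 7 → (0x35>>7)&0x1 = 0x0
type:1 @ bit 6 → (0x35>>6)&0x1 = 0x0
id:1 @ bit 5 → (0x35>>5)&0x1 = 0x1
ver:2 @ bit 3 → (0x35>>3)&0x3 = 0x2  ←
err:1 @ bit 2 → (0x35>>2)&0x1 = 0x1
cnt:2 @ bit 0 → (0x35>>0)&0x3 = 0x1
ver signed 2b, MSB=1: 2 - 4 = -2

-2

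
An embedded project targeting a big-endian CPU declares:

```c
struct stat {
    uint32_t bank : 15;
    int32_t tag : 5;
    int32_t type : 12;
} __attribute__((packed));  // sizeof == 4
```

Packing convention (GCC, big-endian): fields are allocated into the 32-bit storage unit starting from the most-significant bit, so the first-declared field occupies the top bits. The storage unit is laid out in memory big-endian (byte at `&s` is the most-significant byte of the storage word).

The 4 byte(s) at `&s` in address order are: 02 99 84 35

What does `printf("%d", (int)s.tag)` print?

-8

[0]=0x02 [1]=0x99 [2]=0x84 [3]=0x35 (big-endian) → word 0x02998435
bank [17+:15] = (word>>17) & 0x7fff = 332
tag [12+:5] = (word>>12) & 0x1f = 24  ←
type [0+:12] = (word>>0) & 0xfff = 1077
tag signed 5b, MSB=1: 24 - 32 = -8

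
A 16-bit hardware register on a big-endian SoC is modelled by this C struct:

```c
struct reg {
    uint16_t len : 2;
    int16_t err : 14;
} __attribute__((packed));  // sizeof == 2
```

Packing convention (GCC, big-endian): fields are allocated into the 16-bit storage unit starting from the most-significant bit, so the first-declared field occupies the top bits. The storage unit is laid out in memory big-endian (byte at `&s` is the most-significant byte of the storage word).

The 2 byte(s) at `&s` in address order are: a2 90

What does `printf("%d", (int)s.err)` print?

[0]=0xa2 [1]=0x90 (big-endian) → word 0xa290
len [14+:2] = (word>>14) & 0x3 = 2
err [0+:14] = (word>>0) & 0x3fff = 8848  ←
err signed 14b, MSB=1: 8848 - 16384 = -7536

-7536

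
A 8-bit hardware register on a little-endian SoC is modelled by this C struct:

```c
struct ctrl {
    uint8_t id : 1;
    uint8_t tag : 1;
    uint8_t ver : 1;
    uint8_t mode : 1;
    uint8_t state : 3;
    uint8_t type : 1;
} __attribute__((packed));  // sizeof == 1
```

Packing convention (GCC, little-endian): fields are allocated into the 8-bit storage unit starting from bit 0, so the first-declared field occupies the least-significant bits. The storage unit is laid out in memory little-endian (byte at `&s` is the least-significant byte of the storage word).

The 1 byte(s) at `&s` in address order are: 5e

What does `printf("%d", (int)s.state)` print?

[0]=0x5e (little-endian) → word 0x5e
id:1 @ bit 0 → (0x5e>>0)&0x1 = 0x0
tag:1 @ bit 1 → (0x5e>>1)&0x1 = 0x1
ver:1 @ bit 2 → (0x5e>>2)&0x1 = 0x1
mode:1 @ bit 3 → (0x5e>>3)&0x1 = 0x1
state:3 @ bit 4 → (0x5e>>4)&0x7 = 0x5  ←
type:1 @ bit 7 → (0x5e>>7)&0x1 = 0x0

5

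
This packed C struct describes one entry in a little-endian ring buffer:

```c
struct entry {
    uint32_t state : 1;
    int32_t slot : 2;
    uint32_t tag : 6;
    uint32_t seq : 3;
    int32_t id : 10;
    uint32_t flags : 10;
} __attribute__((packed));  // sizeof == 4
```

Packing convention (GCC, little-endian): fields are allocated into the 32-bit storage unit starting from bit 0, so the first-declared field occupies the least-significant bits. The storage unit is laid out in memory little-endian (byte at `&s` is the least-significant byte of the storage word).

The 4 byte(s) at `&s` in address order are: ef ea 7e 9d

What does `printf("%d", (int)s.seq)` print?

5

[0]=0xef [1]=0xea [2]=0x7e [3]=0x9d (little-endian) → word 0x9d7eeaef
state [0+:1] = (word>>0) & 0x1 = 1
slot [1+:2] = (word>>1) & 0x3 = 3
tag [3+:6] = (word>>3) & 0x3f = 29
seq [9+:3] = (word>>9) & 0x7 = 5  ←
id [12+:10] = (word>>12) & 0x3ff = 1006
flags [22+:10] = (word>>22) & 0x3ff = 629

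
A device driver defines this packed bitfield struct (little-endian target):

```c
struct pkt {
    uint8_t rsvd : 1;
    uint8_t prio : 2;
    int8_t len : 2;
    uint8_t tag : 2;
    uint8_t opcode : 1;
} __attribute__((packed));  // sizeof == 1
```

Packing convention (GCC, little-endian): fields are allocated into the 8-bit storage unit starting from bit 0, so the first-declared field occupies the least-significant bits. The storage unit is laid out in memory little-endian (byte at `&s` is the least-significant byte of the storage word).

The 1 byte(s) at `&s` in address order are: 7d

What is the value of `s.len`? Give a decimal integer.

-1

[0]=0x7d (little-endian) → word 0x7d
rsvd [0+:1] = (word>>0) & 0x1 = 1
prio [1+:2] = (word>>1) & 0x3 = 2
len [3+:2] = (word>>3) & 0x3 = 3  ←
tag [5+:2] = (word>>5) & 0x3 = 3
opcode [7+:1] = (word>>7) & 0x1 = 0
len signed 2b, MSB=1: 3 - 4 = -1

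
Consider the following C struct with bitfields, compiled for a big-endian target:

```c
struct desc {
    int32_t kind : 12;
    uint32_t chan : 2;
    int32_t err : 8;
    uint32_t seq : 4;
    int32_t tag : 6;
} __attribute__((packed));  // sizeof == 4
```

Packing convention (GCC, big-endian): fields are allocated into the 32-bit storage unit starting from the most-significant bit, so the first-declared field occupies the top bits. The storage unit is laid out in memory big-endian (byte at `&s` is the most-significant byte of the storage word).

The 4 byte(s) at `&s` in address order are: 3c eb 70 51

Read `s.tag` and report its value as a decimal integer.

[0]=0x3c [1]=0xeb [2]=0x70 [3]=0x51 (big-endian) → word 0x3ceb7051
kind:12 @ bit 20 → (0x3ceb7051>>20)&0xfff = 0x3ce
chan:2 @ bit 18 → (0x3ceb7051>>18)&0x3 = 0x2
err:8 @ bit 10 → (0x3ceb7051>>10)&0xff = 0xdc
seq:4 @ bit 6 → (0x3ceb7051>>6)&0xf = 0x1
tag:6 @ bit 0 → (0x3ceb7051>>0)&0x3f = 0x11  ←
tag signed 6b, MSB=0: value = 17

17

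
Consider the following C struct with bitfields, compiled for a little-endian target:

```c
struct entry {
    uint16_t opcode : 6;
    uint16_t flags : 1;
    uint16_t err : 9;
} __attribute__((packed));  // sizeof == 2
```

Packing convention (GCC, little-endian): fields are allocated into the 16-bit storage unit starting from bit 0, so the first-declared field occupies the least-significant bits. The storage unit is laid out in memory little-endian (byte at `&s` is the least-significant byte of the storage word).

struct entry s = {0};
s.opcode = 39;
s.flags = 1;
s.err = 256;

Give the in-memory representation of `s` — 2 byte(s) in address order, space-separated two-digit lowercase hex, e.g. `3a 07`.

[0+:6] opcode=39 & 0x3f = 0x27; word=0x0027
[6+:1] flags=1 & 0x1 = 0x1; word=0x0067
[7+:9] err=256 & 0x1ff = 0x100; word=0x8067
word = 0x8067 → little-endian bytes:
  [0]=0x67  [1]=0x80

67 80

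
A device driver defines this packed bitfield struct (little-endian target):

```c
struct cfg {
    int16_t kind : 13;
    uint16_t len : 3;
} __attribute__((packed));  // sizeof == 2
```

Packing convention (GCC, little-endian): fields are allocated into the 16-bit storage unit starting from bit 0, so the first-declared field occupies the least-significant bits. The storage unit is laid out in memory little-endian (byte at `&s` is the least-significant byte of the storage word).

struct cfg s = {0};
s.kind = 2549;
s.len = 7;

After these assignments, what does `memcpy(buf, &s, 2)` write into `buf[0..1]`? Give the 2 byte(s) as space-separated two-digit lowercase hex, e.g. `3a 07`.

f5 e9

kind (13b) val=2549 bits=0x9f5 at bit 0: 0x09f5
len (3b) val=7 bits=0x7 at bit 13: 0xe9f5
word = 0xe9f5 → little-endian bytes:
  [0]=0xf5  [1]=0xe9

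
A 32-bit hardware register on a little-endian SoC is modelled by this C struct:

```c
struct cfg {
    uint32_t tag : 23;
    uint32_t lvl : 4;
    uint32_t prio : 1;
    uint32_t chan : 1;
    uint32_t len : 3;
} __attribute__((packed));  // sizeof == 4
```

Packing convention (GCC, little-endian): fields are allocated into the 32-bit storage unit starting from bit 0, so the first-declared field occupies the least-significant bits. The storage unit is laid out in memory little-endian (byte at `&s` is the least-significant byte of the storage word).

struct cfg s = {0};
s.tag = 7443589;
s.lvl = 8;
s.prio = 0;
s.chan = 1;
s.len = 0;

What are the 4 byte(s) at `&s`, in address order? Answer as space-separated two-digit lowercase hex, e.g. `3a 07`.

85 94 71 14

tag:23 = 7443589 → 0x719485 << 0 → word 0x00719485
lvl:4 = 8 → 0x8 << 23 → word 0x04719485
prio:1 = 0 → 0x0 << 27 → word 0x04719485
chan:1 = 1 → 0x1 << 28 → word 0x14719485
len:3 = 0 → 0x0 << 29 → word 0x14719485
word = 0x14719485 → little-endian bytes:
  [0]=0x85  [1]=0x94  [2]=0x71  [3]=0x14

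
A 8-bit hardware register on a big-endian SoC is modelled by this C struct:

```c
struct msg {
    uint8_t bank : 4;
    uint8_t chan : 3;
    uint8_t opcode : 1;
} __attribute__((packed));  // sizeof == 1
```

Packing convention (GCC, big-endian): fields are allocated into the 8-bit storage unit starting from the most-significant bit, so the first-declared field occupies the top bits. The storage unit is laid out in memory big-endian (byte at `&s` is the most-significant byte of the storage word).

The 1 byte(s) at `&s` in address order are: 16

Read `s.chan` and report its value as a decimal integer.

3

[0]=0x16 (big-endian) → word 0x16
bank:4 @ bit 4 → (0x16>>4)&0xf = 0x1
chan:3 @ bit 1 → (0x16>>1)&0x7 = 0x3  ←
opcode:1 @ bit 0 → (0x16>>0)&0x1 = 0x0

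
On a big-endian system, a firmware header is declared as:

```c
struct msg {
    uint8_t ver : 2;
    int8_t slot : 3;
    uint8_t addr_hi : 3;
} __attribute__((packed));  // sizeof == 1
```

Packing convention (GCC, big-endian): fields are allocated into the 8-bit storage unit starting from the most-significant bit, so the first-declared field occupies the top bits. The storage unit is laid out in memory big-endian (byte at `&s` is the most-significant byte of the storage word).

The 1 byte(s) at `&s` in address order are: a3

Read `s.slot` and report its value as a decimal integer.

-4

[0]=0xa3 (big-endian) → word 0xa3
ver [6+:2] = (word>>6) & 0x3 = 2
slot [3+:3] = (word>>3) & 0x7 = 4  ←
addr_hi [0+:3] = (word>>0) & 0x7 = 3
slot signed 3b, MSB=1: 4 - 8 = -4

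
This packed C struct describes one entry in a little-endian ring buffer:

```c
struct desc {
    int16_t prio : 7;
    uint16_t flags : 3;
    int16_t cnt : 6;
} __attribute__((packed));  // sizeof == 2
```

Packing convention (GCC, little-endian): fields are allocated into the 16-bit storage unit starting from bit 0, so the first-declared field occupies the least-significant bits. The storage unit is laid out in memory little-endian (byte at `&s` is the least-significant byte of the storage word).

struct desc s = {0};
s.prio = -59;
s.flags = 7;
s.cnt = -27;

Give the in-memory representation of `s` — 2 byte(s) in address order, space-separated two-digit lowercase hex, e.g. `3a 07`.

c5 97

prio (7b) val=-59 bits=0x45 at bit 0: 0x0045
flags (3b) val=7 bits=0x7 at bit 7: 0x03c5
cnt (6b) val=-27 bits=0x25 at bit 10: 0x97c5
word = 0x97c5 → little-endian bytes:
  [0]=0xc5  [1]=0x97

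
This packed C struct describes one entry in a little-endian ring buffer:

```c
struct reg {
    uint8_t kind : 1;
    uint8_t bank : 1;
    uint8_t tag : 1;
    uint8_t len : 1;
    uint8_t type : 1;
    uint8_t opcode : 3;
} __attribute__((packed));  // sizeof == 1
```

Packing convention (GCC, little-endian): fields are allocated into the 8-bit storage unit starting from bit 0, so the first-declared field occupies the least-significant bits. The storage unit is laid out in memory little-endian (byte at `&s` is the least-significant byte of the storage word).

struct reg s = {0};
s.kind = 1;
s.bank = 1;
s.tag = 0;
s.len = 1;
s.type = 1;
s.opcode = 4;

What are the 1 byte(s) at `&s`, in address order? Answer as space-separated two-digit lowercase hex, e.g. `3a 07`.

[0+:1] kind=1 & 0x1 = 0x1; word=0x01
[1+:1] bank=1 & 0x1 = 0x1; word=0x03
[2+:1] tag=0 & 0x1 = 0x0; word=0x03
[3+:1] len=1 & 0x1 = 0x1; word=0x0b
[4+:1] type=1 & 0x1 = 0x1; word=0x1b
[5+:3] opcode=4 & 0x7 = 0x4; word=0x9b
word = 0x9b → little-endian bytes:
  [0]=0x9b

9b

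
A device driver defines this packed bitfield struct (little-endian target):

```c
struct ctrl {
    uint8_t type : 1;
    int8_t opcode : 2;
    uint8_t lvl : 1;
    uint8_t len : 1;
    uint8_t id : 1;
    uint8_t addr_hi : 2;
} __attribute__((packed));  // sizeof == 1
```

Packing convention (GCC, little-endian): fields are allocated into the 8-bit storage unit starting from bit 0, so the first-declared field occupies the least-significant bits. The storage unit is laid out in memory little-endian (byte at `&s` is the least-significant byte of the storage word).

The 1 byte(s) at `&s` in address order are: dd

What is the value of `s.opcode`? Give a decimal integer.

-2

[0]=0xdd (little-endian) → word 0xdd
type [0+:1] = (word>>0) & 0x1 = 1
opcode [1+:2] = (word>>1) & 0x3 = 2  ←
lvl [3+:1] = (word>>3) & 0x1 = 1
len [4+:1] = (word>>4) & 0x1 = 1
id [5+:1] = (word>>5) & 0x1 = 0
addr_hi [6+:2] = (word>>6) & 0x3 = 3
opcode signed 2b, MSB=1: 2 - 4 = -2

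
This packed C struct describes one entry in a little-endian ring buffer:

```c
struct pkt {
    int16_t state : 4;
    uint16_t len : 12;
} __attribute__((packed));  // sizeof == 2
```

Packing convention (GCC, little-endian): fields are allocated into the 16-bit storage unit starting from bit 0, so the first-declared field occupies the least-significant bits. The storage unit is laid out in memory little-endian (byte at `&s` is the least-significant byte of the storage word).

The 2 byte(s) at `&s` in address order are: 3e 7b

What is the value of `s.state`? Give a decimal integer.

-2

[0]=0x3e [1]=0x7b (little-endian) → word 0x7b3e
state [0+:4] = (word>>0) & 0xf = 14  ←
len [4+:12] = (word>>4) & 0xfff = 1971
state signed 4b, MSB=1: 14 - 16 = -2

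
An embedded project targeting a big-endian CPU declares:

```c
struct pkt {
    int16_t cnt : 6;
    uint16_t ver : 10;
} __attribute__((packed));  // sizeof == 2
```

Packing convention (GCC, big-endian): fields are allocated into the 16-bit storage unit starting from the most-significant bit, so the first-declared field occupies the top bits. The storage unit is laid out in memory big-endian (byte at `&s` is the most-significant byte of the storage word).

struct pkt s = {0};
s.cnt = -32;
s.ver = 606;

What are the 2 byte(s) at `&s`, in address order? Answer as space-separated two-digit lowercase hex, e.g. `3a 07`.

[10+:6] cnt=-32 & 0x3f = 0x20; word=0x8000
[0+:10] ver=606 & 0x3ff = 0x25e; word=0x825e
word = 0x825e → big-endian bytes:
  [0]=0x82  [1]=0x5e

82 5e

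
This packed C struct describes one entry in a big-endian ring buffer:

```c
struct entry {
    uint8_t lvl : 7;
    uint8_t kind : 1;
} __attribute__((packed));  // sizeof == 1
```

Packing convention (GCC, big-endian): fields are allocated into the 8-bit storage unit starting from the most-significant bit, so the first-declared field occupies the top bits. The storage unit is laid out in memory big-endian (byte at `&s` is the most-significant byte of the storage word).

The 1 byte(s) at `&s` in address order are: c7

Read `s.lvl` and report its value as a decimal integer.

99

[0]=0xc7 (big-endian) → word 0xc7
lvl [1+:7] = (word>>1) & 0x7f = 99  ←
kind [0+:1] = (word>>0) & 0x1 = 1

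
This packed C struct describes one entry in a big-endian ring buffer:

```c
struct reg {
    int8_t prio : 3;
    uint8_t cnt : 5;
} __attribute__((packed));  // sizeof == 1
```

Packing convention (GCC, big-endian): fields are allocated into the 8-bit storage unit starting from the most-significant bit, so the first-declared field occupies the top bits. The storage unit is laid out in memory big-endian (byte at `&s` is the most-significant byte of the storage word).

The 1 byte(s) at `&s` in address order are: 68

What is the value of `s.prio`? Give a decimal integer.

3

[0]=0x68 (big-endian) → word 0x68
prio:3 @ bit 5 → (0x68>>5)&0x7 = 0x3  ←
cnt:5 @ bit 0 → (0x68>>0)&0x1f = 0x8
prio signed 3b, MSB=0: value = 3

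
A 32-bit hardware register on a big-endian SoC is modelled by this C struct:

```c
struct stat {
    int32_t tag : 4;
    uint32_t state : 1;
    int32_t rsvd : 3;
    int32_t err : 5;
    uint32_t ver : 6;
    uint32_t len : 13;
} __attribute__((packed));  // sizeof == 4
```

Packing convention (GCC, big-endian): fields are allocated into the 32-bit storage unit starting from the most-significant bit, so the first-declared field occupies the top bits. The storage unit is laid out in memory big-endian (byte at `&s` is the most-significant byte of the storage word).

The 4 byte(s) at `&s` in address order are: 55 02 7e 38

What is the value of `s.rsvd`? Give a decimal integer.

[0]=0x55 [1]=0x02 [2]=0x7e [3]=0x38 (big-endian) → word 0x55027e38
tag [28+:4] = (word>>28) & 0xf = 5
state [27+:1] = (word>>27) & 0x1 = 0
rsvd [24+:3] = (word>>24) & 0x7 = 5  ←
err [19+:5] = (word>>19) & 0x1f = 0
ver [13+:6] = (word>>13) & 0x3f = 19
len [0+:13] = (word>>0) & 0x1fff = 7736
rsvd signed 3b, MSB=1: 5 - 8 = -3

-3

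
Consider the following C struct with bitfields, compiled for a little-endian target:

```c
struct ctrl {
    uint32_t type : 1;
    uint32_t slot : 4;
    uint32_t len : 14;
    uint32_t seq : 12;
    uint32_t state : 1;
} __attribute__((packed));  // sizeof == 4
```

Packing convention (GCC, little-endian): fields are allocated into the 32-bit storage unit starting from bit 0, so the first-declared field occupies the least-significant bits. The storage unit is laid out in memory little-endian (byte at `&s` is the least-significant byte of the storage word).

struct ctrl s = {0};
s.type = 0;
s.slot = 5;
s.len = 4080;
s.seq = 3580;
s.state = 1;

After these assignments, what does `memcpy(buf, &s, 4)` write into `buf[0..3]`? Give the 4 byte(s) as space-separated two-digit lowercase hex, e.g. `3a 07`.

0a fe e1 ef

type:1 = 0 → 0x0 << 0 → word 0x00000000
slot:4 = 5 → 0x5 << 1 → word 0x0000000a
len:14 = 4080 → 0xff0 << 5 → word 0x0001fe0a
seq:12 = 3580 → 0xdfc << 19 → word 0x6fe1fe0a
state:1 = 1 → 0x1 << 31 → word 0xefe1fe0a
word = 0xefe1fe0a → little-endian bytes:
  [0]=0x0a  [1]=0xfe  [2]=0xe1  [3]=0xef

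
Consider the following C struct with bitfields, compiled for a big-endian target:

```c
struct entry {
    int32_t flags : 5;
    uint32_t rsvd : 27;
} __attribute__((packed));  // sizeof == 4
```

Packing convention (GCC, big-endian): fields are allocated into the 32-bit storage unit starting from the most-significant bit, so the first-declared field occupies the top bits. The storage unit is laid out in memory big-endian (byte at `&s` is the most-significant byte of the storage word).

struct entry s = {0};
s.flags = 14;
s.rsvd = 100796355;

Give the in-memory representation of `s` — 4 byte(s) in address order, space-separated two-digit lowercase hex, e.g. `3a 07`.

76 02 07 c3

flags (5b) val=14 bits=0xe at bit 27: 0x70000000
rsvd (27b) val=100796355 bits=0x60207c3 at bit 0: 0x760207c3
word = 0x760207c3 → big-endian bytes:
  [0]=0x76  [1]=0x02  [2]=0x07  [3]=0xc3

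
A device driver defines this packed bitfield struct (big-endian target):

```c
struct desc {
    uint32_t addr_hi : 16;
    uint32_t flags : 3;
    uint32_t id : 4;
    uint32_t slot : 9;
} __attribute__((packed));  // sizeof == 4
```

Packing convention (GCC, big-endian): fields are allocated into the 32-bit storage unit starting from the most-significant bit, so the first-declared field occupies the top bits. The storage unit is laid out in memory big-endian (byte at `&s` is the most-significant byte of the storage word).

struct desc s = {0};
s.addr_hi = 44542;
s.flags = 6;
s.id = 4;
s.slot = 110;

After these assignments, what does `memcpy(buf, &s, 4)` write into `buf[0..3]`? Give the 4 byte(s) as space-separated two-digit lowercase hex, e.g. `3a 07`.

ad fe c8 6e

addr_hi:16 = 44542 → 0xadfe << 16 → word 0xadfe0000
flags:3 = 6 → 0x6 << 13 → word 0xadfec000
id:4 = 4 → 0x4 << 9 → word 0xadfec800
slot:9 = 110 → 0x6e << 0 → word 0xadfec86e
word = 0xadfec86e → big-endian bytes:
  [0]=0xad  [1]=0xfe  [2]=0xc8  [3]=0x6e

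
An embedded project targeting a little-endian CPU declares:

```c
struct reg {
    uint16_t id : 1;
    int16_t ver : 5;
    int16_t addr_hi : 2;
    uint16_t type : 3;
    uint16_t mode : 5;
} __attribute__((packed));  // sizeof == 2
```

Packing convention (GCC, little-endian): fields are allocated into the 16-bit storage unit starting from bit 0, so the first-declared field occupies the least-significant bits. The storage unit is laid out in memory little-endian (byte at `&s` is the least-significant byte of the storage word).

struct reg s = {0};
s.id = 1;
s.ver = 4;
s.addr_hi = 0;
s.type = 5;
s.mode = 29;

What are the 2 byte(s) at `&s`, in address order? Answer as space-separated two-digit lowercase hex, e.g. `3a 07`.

09 ed

id (1b) val=1 bits=0x1 at bit 0: 0x0001
ver (5b) val=4 bits=0x4 at bit 1: 0x0009
addr_hi (2b) val=0 bits=0x0 at bit 6: 0x0009
type (3b) val=5 bits=0x5 at bit 8: 0x0509
mode (5b) val=29 bits=0x1d at bit 11: 0xed09
word = 0xed09 → little-endian bytes:
  [0]=0x09  [1]=0xed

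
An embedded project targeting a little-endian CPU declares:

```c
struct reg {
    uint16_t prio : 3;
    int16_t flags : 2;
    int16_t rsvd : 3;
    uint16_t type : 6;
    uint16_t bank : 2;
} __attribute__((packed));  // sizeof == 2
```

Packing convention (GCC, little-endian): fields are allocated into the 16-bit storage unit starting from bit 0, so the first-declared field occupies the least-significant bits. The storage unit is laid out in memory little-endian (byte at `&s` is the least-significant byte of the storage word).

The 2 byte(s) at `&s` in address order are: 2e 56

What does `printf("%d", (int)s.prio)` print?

6

[0]=0x2e [1]=0x56 (little-endian) → word 0x562e
prio:3 @ bit 0 → (0x562e>>0)&0x7 = 0x6  ←
flags:2 @ bit 3 → (0x562e>>3)&0x3 = 0x1
rsvd:3 @ bit 5 → (0x562e>>5)&0x7 = 0x1
type:6 @ bit 8 → (0x562e>>8)&0x3f = 0x16
bank:2 @ bit 14 → (0x562e>>14)&0x3 = 0x1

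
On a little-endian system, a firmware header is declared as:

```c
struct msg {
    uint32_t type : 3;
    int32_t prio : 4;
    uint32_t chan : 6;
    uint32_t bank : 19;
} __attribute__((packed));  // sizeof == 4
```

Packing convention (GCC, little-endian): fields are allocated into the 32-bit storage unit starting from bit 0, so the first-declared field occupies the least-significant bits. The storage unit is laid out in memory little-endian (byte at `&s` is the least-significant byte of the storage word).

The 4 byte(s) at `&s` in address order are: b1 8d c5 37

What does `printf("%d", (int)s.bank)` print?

[0]=0xb1 [1]=0x8d [2]=0xc5 [3]=0x37 (little-endian) → word 0x37c58db1
type:3 @ bit 0 → (0x37c58db1>>0)&0x7 = 0x1
prio:4 @ bit 3 → (0x37c58db1>>3)&0xf = 0x6
chan:6 @ bit 7 → (0x37c58db1>>7)&0x3f = 0x1b
bank:19 @ bit 13 → (0x37c58db1>>13)&0x7ffff = 0x1be2c  ←

114220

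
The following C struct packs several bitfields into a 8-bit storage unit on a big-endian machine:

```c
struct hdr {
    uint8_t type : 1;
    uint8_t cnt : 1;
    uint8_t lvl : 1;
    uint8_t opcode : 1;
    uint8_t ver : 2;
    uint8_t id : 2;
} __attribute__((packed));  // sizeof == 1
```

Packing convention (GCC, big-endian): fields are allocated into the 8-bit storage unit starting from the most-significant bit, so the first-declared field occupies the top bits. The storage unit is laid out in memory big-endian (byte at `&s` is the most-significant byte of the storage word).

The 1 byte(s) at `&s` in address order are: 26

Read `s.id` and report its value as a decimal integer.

[0]=0x26 (big-endian) → word 0x26
type:1 @ bit 7 → (0x26>>7)&0x1 = 0x0
cnt:1 @ bit 6 → (0x26>>6)&0x1 = 0x0
lvl:1 @ bit 5 → (0x26>>5)&0x1 = 0x1
opcode:1 @ bit 4 → (0x26>>4)&0x1 = 0x0
ver:2 @ bit 2 → (0x26>>2)&0x3 = 0x1
id:2 @ bit 0 → (0x26>>0)&0x3 = 0x2  ←

2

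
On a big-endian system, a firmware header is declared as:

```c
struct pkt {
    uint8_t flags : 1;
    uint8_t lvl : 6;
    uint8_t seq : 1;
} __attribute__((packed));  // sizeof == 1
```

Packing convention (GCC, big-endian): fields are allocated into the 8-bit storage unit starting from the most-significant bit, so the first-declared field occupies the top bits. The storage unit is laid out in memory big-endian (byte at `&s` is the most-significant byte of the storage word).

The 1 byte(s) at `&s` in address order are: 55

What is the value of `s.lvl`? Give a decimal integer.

42

[0]=0x55 (big-endian) → word 0x55
flags [7+:1] = (word>>7) & 0x1 = 0
lvl [1+:6] = (word>>1) & 0x3f = 42  ←
seq [0+:1] = (word>>0) & 0x1 = 1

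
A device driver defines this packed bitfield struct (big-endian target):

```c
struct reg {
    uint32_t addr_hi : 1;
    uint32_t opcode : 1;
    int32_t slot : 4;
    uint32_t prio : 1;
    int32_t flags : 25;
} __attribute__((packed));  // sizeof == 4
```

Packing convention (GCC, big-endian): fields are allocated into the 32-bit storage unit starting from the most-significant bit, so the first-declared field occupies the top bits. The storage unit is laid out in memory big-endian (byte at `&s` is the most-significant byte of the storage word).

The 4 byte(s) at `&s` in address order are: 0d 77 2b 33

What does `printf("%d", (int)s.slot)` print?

3

[0]=0x0d [1]=0x77 [2]=0x2b [3]=0x33 (big-endian) → word 0x0d772b33
addr_hi:1 @ bit 31 → (0x0d772b33>>31)&0x1 = 0x0
opcode:1 @ bit 30 → (0x0d772b33>>30)&0x1 = 0x0
slot:4 @ bit 26 → (0x0d772b33>>26)&0xf = 0x3  ←
prio:1 @ bit 25 → (0x0d772b33>>25)&0x1 = 0x0
flags:25 @ bit 0 → (0x0d772b33>>0)&0x1ffffff = 0x1772b33
slot signed 4b, MSB=0: value = 3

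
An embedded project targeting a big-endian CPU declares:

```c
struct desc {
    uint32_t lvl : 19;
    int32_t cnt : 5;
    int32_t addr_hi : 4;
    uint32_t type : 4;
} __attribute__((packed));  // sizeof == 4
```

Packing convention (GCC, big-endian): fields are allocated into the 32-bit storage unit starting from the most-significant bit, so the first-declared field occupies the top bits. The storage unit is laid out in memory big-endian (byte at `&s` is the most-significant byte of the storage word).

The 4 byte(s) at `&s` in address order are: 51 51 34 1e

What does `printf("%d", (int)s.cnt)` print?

[0]=0x51 [1]=0x51 [2]=0x34 [3]=0x1e (big-endian) → word 0x5151341e
lvl:19 @ bit 13 → (0x5151341e>>13)&0x7ffff = 0x28a89
cnt:5 @ bit 8 → (0x5151341e>>8)&0x1f = 0x14  ←
addr_hi:4 @ bit 4 → (0x5151341e>>4)&0xf = 0x1
type:4 @ bit 0 → (0x5151341e>>0)&0xf = 0xe
cnt signed 5b, MSB=1: 20 - 32 = -12

-12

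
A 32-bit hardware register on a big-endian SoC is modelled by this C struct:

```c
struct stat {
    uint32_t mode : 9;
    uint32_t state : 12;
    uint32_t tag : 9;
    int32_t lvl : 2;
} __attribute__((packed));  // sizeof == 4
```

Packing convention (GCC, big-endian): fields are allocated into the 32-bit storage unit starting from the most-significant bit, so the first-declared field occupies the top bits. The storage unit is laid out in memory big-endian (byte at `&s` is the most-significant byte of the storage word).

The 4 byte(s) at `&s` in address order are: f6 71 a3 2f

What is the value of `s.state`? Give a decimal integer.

3636

[0]=0xf6 [1]=0x71 [2]=0xa3 [3]=0x2f (big-endian) → word 0xf671a32f
mode [23+:9] = (word>>23) & 0x1ff = 492
state [11+:12] = (word>>11) & 0xfff = 3636  ←
tag [2+:9] = (word>>2) & 0x1ff = 203
lvl [0+:2] = (word>>0) & 0x3 = 3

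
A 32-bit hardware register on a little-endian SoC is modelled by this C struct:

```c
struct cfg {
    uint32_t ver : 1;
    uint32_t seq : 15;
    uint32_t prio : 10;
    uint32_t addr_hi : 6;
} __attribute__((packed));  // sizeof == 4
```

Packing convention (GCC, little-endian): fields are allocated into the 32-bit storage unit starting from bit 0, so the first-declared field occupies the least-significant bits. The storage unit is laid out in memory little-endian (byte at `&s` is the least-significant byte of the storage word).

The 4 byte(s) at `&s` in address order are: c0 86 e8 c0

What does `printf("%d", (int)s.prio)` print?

232

[0]=0xc0 [1]=0x86 [2]=0xe8 [3]=0xc0 (little-endian) → word 0xc0e886c0
ver:1 @ bit 0 → (0xc0e886c0>>0)&0x1 = 0x0
seq:15 @ bit 1 → (0xc0e886c0>>1)&0x7fff = 0x4360
prio:10 @ bit 16 → (0xc0e886c0>>16)&0x3ff = 0xe8  ←
addr_hi:6 @ bit 26 → (0xc0e886c0>>26)&0x3f = 0x30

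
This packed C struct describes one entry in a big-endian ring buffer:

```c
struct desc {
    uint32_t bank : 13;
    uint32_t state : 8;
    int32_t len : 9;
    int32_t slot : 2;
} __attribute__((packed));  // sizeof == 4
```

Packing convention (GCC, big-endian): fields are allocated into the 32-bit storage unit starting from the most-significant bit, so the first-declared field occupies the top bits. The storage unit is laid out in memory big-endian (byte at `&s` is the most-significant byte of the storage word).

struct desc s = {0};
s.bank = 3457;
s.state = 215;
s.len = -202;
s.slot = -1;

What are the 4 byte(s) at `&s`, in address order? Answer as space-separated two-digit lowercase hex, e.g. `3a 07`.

6c 0e bc db

bank (13b) val=3457 bits=0xd81 at bit 19: 0x6c080000
state (8b) val=215 bits=0xd7 at bit 11: 0x6c0eb800
len (9b) val=-202 bits=0x136 at bit 2: 0x6c0ebcd8
slot (2b) val=-1 bits=0x3 at bit 0: 0x6c0ebcdb
word = 0x6c0ebcdb → big-endian bytes:
  [0]=0x6c  [1]=0x0e  [2]=0xbc  [3]=0xdb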